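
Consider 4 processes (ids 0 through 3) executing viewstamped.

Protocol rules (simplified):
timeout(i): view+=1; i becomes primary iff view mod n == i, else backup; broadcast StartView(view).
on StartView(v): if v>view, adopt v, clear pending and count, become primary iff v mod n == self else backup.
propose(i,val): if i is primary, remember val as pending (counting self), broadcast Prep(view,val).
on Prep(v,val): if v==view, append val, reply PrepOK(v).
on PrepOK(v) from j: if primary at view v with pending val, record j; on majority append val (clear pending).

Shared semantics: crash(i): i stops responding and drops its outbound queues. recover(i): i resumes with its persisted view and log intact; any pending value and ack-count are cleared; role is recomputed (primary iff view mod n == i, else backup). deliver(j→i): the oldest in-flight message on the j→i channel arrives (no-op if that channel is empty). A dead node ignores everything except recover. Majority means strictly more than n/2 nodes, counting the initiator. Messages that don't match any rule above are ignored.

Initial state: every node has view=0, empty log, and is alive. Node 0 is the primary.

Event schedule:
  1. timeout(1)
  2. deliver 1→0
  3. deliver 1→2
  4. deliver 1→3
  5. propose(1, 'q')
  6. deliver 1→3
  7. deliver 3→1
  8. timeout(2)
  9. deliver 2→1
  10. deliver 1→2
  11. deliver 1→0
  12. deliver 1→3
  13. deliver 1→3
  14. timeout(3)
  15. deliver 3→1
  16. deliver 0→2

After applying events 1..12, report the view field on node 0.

1. timeout(1):  <1:prim v1 ->
2. deliver 1→0:  <0:back v1 ->
3. deliver 1→2:  <2:back v1 ->
4. deliver 1→3:  <3:back v1 ->
5. propose(1,'q'):  nop
6. deliver 1→3:  <3:back v1 q>
7. deliver 3→1:  nop
8. timeout(2):  <2:prim v2 ->
9. deliver 2→1:  <1:back v2 ->
10. deliver 1→2:  nop
11. deliver 1→0:  <0:back v1 q>
12. deliver 1→3:  nop

1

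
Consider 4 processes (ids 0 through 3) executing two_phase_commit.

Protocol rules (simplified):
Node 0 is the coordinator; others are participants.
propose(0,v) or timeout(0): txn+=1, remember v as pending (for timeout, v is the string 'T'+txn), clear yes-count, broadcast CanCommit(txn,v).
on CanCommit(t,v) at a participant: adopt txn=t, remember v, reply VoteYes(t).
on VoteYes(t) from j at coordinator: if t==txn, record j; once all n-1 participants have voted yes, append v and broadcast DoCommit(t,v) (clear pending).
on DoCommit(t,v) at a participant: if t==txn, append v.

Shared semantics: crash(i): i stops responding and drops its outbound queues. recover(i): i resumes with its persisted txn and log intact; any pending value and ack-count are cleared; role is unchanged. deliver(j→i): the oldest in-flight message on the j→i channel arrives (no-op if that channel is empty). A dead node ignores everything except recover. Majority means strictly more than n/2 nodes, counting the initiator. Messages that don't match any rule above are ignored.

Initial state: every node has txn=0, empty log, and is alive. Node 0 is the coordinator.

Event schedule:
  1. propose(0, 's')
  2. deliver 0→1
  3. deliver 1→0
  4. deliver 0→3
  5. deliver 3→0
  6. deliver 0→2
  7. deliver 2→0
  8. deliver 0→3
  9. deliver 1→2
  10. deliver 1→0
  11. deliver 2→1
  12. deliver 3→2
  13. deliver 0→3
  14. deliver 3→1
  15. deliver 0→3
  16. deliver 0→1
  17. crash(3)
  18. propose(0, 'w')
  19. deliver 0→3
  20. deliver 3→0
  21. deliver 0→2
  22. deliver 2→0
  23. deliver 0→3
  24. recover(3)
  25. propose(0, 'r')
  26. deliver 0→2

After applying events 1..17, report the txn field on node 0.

[1] propose(0,'s') → N0(coor t1 [-])
[2] deliver 0→1 → N1(part t1 [-])
[3] deliver 1→0 → ∅
[4] deliver 0→3 → N3(part t1 [-])
[5] deliver 3→0 → ∅
[6] deliver 0→2 → N2(part t1 [-])
[7] deliver 2→0 → N0(coor t1 [s])
[8] deliver 0→3 → N3(part t1 [s])
[9] deliver 1→2 → ∅
[10] deliver 1→0 → ∅
[11] deliver 2→1 → ∅
[12] deliver 3→2 → ∅
[13] deliver 0→3 → ∅
[14] deliver 3→1 → ∅
[15] deliver 0→3 → ∅
[16] deliver 0→1 → N1(part t1 [s])
[17] crash(3) → N3(✗part t1 [s])

1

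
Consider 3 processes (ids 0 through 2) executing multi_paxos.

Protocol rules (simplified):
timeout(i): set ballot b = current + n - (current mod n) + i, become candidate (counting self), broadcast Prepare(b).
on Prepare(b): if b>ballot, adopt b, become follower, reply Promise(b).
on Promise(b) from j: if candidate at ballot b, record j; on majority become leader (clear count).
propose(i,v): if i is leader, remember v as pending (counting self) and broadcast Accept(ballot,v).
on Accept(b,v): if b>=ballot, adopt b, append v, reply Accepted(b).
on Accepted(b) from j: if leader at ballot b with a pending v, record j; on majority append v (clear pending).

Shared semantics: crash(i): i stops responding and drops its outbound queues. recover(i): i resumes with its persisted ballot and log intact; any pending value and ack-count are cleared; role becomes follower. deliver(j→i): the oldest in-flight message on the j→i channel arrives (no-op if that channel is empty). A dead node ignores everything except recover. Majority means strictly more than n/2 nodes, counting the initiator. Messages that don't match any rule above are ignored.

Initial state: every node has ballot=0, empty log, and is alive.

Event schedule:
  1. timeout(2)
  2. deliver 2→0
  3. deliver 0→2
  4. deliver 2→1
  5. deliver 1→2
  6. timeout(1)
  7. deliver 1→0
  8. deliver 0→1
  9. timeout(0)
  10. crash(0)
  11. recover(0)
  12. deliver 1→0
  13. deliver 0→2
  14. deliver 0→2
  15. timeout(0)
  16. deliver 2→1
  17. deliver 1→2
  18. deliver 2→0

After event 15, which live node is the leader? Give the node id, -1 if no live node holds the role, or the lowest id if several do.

1

e1 timeout(2): 2[cand,b=5,-]
e2 deliver 2→0: 0[foll,b=5,-]
e3 deliver 0→2: 2[lead,b=5,-]
e4 deliver 2→1: 1[foll,b=5,-]
e5 deliver 1→2: ·
e6 timeout(1): 1[cand,b=7,-]
e7 deliver 1→0: 0[foll,b=7,-]
e8 deliver 0→1: 1[lead,b=7,-]
e9 timeout(0): 0[cand,b=9,-]
e10 crash(0): 0[✗cand,b=9,-]
e11 recover(0): 0[foll,b=9,-]
e12 deliver 1→0: ·
e13 deliver 0→2: ·
e14 deliver 0→2: ·
e15 timeout(0): 0[cand,b=12,-]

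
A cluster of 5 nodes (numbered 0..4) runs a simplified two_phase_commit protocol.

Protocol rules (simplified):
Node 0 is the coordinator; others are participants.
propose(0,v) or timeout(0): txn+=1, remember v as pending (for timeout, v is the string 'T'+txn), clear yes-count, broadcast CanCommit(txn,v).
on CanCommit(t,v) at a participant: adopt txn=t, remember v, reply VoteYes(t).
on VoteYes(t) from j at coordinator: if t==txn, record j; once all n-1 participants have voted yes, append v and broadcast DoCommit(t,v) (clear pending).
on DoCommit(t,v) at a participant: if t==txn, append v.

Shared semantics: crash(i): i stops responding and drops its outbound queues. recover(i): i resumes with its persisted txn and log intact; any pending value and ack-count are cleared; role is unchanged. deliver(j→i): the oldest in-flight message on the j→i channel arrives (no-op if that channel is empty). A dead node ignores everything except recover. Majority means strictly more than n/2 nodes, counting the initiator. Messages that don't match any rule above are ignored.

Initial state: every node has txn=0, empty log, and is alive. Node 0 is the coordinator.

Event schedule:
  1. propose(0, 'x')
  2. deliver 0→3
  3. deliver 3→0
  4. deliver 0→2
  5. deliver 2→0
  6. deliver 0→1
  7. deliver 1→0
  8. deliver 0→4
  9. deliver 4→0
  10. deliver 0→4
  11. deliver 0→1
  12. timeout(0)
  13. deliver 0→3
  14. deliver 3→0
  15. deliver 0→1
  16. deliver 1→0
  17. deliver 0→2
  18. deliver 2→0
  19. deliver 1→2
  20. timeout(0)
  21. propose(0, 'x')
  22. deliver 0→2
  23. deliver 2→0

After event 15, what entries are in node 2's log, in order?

empty

1. propose(0,'x'):  <0:coor t1 ->
2. deliver 0→3:  <3:part t1 ->
3. deliver 3→0:  nop
4. deliver 0→2:  <2:part t1 ->
5. deliver 2→0:  nop
6. deliver 0→1:  <1:part t1 ->
7. deliver 1→0:  nop
8. deliver 0→4:  <4:part t1 ->
9. deliver 4→0:  <0:coor t1 x>
10. deliver 0→4:  <4:part t1 x>
11. deliver 0→1:  <1:part t1 x>
12. timeout(0):  <0:coor t2 x>
13. deliver 0→3:  <3:part t1 x>
14. deliver 3→0:  nop
15. deliver 0→1:  <1:part t2 x>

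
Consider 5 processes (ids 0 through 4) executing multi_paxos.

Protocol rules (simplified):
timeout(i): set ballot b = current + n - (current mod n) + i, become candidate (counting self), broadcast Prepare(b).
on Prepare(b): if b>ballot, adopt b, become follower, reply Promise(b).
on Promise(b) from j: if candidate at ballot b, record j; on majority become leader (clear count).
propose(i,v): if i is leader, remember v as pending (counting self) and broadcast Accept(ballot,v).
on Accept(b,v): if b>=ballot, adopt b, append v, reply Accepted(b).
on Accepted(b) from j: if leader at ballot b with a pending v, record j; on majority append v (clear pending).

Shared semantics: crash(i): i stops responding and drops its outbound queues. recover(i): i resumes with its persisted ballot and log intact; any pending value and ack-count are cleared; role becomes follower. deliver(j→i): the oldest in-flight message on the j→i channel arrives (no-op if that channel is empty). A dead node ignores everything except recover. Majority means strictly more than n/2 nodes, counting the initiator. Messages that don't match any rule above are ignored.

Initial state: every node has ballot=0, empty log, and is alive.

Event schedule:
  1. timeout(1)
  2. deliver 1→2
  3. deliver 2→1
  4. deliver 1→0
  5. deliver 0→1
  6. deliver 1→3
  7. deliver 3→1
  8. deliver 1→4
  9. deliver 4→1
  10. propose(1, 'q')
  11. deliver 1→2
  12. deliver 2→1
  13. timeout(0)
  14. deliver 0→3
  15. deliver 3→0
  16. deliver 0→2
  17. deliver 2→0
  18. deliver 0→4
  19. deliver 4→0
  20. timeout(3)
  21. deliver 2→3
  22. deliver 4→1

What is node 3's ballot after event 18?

10

e1 timeout(1): 1[cand,b=6,-]
e2 deliver 1→2: 2[foll,b=6,-]
e3 deliver 2→1: ·
e4 deliver 1→0: 0[foll,b=6,-]
e5 deliver 0→1: 1[lead,b=6,-]
e6 deliver 1→3: 3[foll,b=6,-]
e7 deliver 3→1: ·
e8 deliver 1→4: 4[foll,b=6,-]
e9 deliver 4→1: ·
e10 propose(1,'q'): ·
e11 deliver 1→2: 2[foll,b=6,q]
e12 deliver 2→1: ·
e13 timeout(0): 0[cand,b=10,-]
e14 deliver 0→3: 3[foll,b=10,-]
e15 deliver 3→0: ·
e16 deliver 0→2: 2[foll,b=10,q]
e17 deliver 2→0: 0[lead,b=10,-]
e18 deliver 0→4: 4[foll,b=10,-]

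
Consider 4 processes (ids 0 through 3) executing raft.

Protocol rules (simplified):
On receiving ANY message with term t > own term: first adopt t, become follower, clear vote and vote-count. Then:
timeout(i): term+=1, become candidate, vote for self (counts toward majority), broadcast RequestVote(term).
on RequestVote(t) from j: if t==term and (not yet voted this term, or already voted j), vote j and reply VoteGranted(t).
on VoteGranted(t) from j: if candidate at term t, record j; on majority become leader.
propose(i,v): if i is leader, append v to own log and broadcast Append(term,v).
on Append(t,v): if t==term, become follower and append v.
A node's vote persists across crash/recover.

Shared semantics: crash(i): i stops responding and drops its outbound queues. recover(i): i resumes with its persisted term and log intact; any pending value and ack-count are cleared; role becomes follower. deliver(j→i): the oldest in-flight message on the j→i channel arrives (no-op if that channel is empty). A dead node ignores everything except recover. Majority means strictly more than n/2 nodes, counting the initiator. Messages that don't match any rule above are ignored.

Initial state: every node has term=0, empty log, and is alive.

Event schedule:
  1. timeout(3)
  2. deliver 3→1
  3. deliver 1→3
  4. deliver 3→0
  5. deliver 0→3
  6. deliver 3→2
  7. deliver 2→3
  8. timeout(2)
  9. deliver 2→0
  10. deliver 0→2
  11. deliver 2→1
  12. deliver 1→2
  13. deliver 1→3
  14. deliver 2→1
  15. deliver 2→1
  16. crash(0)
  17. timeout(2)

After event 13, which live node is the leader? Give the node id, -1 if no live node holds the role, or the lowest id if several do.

step 1 timeout(3): 3={cand,t=1,log=-}
step 2 deliver 3→1: 1={foll,t=1,log=-}
step 3 deliver 1→3: —
step 4 deliver 3→0: 0={foll,t=1,log=-}
step 5 deliver 0→3: 3={lead,t=1,log=-}
step 6 deliver 3→2: 2={foll,t=1,log=-}
step 7 deliver 2→3: —
step 8 timeout(2): 2={cand,t=2,log=-}
step 9 deliver 2→0: 0={foll,t=2,log=-}
step 10 deliver 0→2: —
step 11 deliver 2→1: 1={foll,t=2,log=-}
step 12 deliver 1→2: 2={lead,t=2,log=-}
step 13 deliver 1→3: —

2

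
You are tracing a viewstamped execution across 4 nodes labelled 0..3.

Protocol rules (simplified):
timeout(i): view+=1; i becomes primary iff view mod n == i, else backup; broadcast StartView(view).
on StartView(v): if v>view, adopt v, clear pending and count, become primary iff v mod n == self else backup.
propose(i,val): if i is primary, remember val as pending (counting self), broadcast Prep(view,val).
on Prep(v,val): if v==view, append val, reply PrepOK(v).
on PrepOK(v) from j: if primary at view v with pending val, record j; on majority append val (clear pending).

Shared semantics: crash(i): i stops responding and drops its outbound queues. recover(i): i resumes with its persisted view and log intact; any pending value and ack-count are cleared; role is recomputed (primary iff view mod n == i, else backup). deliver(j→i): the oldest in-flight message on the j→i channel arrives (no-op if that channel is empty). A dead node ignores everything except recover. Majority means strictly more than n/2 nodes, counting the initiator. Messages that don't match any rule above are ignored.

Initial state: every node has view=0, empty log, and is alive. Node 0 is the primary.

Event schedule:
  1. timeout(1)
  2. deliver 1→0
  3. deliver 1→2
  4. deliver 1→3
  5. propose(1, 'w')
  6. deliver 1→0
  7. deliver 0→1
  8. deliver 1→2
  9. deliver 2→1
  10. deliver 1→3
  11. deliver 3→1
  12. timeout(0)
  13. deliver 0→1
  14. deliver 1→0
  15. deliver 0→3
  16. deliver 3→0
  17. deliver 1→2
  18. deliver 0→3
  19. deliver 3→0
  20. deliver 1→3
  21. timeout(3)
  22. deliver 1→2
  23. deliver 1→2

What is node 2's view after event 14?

after 1 — timeout(1): n1:prim/v1/[-]
after 2 — deliver 1→0: n0:back/v1/[-]
after 3 — deliver 1→2: n2:back/v1/[-]
after 4 — deliver 1→3: n3:back/v1/[-]
after 5 — propose(1,'w'): ·
after 6 — deliver 1→0: n0:back/v1/[w]
after 7 — deliver 0→1: ·
after 8 — deliver 1→2: n2:back/v1/[w]
after 9 — deliver 2→1: n1:prim/v1/[w]
after 10 — deliver 1→3: n3:back/v1/[w]
after 11 — deliver 3→1: ·
after 12 — timeout(0): n0:back/v2/[w]
after 13 — deliver 0→1: n1:back/v2/[w]
after 14 — deliver 1→0: ·

1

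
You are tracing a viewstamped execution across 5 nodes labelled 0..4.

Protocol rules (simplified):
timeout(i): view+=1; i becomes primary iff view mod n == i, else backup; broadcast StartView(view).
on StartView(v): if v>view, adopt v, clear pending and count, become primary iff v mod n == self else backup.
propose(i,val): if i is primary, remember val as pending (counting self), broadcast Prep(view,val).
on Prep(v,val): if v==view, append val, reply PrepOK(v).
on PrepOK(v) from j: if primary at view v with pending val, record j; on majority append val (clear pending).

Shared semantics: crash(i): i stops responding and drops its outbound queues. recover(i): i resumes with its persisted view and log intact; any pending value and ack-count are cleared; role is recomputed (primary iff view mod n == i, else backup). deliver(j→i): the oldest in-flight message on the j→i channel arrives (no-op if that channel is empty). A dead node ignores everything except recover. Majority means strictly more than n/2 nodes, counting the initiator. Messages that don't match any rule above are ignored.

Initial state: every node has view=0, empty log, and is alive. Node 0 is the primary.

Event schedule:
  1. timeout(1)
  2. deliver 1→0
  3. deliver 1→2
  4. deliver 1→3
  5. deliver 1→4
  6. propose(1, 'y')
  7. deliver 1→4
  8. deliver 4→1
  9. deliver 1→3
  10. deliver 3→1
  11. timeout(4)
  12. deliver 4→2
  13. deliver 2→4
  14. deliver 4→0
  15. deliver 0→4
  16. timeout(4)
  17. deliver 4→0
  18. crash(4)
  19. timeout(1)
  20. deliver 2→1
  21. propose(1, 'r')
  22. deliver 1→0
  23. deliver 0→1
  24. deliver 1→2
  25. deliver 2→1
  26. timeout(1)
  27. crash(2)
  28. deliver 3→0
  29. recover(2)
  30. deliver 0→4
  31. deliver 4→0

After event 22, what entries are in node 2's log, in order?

empty

[1] timeout(1) → N1(prim v1 [-])
[2] deliver 1→0 → N0(back v1 [-])
[3] deliver 1→2 → N2(back v1 [-])
[4] deliver 1→3 → N3(back v1 [-])
[5] deliver 1→4 → N4(back v1 [-])
[6] propose(1,'y') → ∅
[7] deliver 1→4 → N4(back v1 [y])
[8] deliver 4→1 → ∅
[9] deliver 1→3 → N3(back v1 [y])
[10] deliver 3→1 → N1(prim v1 [y])
[11] timeout(4) → N4(back v2 [y])
[12] deliver 4→2 → N2(prim v2 [-])
[13] deliver 2→4 → ∅
[14] deliver 4→0 → N0(back v2 [-])
[15] deliver 0→4 → ∅
[16] timeout(4) → N4(back v3 [y])
[17] deliver 4→0 → N0(back v3 [-])
[18] crash(4) → N4(✗back v3 [y])
[19] timeout(1) → N1(back v2 [y])
[20] deliver 2→1 → ∅
[21] propose(1,'r') → ∅
[22] deliver 1→0 → ∅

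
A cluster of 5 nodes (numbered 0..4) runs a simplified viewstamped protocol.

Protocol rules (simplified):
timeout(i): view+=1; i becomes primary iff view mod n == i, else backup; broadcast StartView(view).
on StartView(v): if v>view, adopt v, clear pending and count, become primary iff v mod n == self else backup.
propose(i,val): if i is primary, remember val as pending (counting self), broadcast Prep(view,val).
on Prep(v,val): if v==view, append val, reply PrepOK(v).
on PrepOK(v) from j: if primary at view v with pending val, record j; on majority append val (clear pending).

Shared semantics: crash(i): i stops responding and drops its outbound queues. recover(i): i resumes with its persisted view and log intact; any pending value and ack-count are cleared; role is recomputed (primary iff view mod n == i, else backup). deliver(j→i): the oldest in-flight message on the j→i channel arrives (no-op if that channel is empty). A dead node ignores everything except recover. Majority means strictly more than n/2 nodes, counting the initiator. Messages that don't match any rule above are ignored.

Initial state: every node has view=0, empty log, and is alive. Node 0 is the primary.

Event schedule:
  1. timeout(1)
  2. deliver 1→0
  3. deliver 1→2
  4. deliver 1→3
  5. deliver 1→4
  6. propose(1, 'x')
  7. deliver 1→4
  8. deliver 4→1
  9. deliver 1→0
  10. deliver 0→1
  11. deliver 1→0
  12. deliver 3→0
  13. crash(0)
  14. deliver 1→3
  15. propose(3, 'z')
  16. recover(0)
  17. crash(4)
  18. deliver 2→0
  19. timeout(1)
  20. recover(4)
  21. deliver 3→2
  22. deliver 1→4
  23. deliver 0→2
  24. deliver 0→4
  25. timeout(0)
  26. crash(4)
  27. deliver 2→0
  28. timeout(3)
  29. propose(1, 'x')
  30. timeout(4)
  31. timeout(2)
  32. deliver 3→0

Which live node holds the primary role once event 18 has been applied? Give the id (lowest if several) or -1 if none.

1

e1 timeout(1): 1[prim,v=1,-]
e2 deliver 1→0: 0[back,v=1,-]
e3 deliver 1→2: 2[back,v=1,-]
e4 deliver 1→3: 3[back,v=1,-]
e5 deliver 1→4: 4[back,v=1,-]
e6 propose(1,'x'): ·
e7 deliver 1→4: 4[back,v=1,x]
e8 deliver 4→1: ·
e9 deliver 1→0: 0[back,v=1,x]
e10 deliver 0→1: 1[prim,v=1,x]
e11 deliver 1→0: ·
e12 deliver 3→0: ·
e13 crash(0): 0[✗back,v=1,x]
e14 deliver 1→3: 3[back,v=1,x]
e15 propose(3,'z'): ·
e16 recover(0): 0[back,v=1,x]
e17 crash(4): 4[✗back,v=1,x]
e18 deliver 2→0: ·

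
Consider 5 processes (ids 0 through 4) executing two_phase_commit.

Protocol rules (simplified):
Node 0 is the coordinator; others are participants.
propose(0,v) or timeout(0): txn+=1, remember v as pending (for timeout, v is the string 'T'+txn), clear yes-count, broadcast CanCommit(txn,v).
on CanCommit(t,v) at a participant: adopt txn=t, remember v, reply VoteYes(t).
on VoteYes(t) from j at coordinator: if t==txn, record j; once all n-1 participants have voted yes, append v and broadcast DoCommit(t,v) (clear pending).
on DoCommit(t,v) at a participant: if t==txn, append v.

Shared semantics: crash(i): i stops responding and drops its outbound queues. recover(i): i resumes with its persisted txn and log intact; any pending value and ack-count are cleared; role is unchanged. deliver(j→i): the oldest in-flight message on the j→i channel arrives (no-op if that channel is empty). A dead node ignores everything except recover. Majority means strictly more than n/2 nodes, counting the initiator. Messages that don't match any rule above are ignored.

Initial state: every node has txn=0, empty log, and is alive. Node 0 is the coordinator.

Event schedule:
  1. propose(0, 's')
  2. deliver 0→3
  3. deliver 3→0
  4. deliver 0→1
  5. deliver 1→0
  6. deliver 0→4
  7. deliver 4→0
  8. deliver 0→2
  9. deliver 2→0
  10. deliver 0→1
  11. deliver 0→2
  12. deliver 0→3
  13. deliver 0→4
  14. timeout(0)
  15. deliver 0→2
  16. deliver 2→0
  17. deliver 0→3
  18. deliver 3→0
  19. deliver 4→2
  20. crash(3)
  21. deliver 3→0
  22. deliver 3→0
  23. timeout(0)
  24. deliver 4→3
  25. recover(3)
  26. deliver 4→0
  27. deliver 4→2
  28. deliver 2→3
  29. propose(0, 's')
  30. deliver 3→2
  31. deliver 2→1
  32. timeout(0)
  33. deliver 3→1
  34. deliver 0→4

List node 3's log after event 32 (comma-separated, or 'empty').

step 1 propose(0,'s'): 0={coor,t=1,log=-}
step 2 deliver 0→3: 3={part,t=1,log=-}
step 3 deliver 3→0: —
step 4 deliver 0→1: 1={part,t=1,log=-}
step 5 deliver 1→0: —
step 6 deliver 0→4: 4={part,t=1,log=-}
step 7 deliver 4→0: —
step 8 deliver 0→2: 2={part,t=1,log=-}
step 9 deliver 2→0: 0={coor,t=1,log=s}
step 10 deliver 0→1: 1={part,t=1,log=s}
step 11 deliver 0→2: 2={part,t=1,log=s}
step 12 deliver 0→3: 3={part,t=1,log=s}
step 13 deliver 0→4: 4={part,t=1,log=s}
step 14 timeout(0): 0={coor,t=2,log=s}
step 15 deliver 0→2: 2={part,t=2,log=s}
step 16 deliver 2→0: —
step 17 deliver 0→3: 3={part,t=2,log=s}
step 18 deliver 3→0: —
step 19 deliver 4→2: —
step 20 crash(3): 3={✗part,t=2,log=s}
step 21 deliver 3→0: —
step 22 deliver 3→0: —
step 23 timeout(0): 0={coor,t=3,log=s}
step 24 deliver 4→3: —
step 25 recover(3): 3={part,t=2,log=s}
step 26 deliver 4→0: —
step 27 deliver 4→2: —
step 28 deliver 2→3: —
step 29 propose(0,'s'): 0={coor,t=4,log=s}
step 30 deliver 3→2: —
step 31 deliver 2→1: —
step 32 timeout(0): 0={coor,t=5,log=s}

s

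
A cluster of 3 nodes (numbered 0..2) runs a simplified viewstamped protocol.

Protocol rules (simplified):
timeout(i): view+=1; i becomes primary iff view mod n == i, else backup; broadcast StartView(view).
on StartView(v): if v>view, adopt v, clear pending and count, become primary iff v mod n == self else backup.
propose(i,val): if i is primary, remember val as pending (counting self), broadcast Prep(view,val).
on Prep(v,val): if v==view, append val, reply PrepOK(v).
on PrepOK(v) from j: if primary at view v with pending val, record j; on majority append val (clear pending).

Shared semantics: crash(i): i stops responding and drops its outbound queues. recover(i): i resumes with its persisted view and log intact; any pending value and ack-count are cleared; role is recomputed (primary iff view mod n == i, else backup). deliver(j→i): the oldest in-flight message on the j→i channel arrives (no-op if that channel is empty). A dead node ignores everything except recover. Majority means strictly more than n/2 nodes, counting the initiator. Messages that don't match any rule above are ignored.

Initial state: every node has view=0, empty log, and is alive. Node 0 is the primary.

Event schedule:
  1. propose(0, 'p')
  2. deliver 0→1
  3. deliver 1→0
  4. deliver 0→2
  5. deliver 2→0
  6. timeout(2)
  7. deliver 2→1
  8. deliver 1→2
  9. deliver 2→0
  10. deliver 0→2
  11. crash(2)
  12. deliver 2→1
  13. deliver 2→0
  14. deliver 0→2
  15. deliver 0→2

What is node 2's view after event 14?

e1 propose(0,'p'): ·
e2 deliver 0→1: 1[back,v=0,p]
e3 deliver 1→0: 0[prim,v=0,p]
e4 deliver 0→2: 2[back,v=0,p]
e5 deliver 2→0: ·
e6 timeout(2): 2[back,v=1,p]
e7 deliver 2→1: 1[prim,v=1,p]
e8 deliver 1→2: ·
e9 deliver 2→0: 0[back,v=1,p]
e10 deliver 0→2: ·
e11 crash(2): 2[✗back,v=1,p]
e12 deliver 2→1: ·
e13 deliver 2→0: ·
e14 deliver 0→2: ·

1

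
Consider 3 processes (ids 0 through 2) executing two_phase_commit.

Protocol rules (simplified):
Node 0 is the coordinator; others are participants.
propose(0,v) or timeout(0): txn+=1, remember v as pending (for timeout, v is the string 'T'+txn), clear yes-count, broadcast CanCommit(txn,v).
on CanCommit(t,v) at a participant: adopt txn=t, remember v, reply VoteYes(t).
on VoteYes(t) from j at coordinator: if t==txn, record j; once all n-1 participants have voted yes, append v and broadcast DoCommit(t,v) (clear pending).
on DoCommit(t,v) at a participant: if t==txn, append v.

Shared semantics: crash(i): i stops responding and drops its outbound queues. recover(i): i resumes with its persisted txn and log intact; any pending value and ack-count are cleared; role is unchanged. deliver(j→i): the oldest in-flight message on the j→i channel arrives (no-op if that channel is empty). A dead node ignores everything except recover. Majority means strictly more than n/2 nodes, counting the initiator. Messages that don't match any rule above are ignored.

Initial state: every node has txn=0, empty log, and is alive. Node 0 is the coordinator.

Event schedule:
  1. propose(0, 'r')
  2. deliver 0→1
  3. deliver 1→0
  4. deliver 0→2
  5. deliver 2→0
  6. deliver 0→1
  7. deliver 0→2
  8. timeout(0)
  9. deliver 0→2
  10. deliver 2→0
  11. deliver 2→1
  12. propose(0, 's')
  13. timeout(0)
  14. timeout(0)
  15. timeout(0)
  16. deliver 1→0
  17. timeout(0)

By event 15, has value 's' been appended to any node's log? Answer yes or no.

1. propose(0,'r'):  <0:coor t1 ->
2. deliver 0→1:  <1:part t1 ->
3. deliver 1→0:  nop
4. deliver 0→2:  <2:part t1 ->
5. deliver 2→0:  <0:coor t1 r>
6. deliver 0→1:  <1:part t1 r>
7. deliver 0→2:  <2:part t1 r>
8. timeout(0):  <0:coor t2 r>
9. deliver 0→2:  <2:part t2 r>
10. deliver 2→0:  nop
11. deliver 2→1:  nop
12. propose(0,'s'):  <0:coor t3 r>
13. timeout(0):  <0:coor t4 r>
14. timeout(0):  <0:coor t5 r>
15. timeout(0):  <0:coor t6 r>

no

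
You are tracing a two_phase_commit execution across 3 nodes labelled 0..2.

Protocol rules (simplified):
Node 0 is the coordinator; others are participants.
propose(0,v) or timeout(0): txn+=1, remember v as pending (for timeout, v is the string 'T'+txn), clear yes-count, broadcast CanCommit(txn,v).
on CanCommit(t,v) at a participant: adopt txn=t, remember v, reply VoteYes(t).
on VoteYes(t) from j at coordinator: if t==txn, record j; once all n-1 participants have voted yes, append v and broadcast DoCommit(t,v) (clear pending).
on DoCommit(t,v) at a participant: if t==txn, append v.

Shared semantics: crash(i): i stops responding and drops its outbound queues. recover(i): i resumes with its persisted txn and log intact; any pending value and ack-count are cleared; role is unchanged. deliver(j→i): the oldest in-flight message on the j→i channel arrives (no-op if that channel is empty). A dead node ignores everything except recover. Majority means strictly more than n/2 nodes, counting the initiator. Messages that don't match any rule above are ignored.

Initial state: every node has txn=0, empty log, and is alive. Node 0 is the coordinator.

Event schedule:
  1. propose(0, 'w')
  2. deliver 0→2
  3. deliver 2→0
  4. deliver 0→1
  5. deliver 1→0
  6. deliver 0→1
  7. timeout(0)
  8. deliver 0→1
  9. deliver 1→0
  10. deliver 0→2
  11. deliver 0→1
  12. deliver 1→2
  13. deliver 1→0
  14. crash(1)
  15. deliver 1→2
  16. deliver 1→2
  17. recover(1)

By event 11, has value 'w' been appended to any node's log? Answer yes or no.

yes

step 1 propose(0,'w'): 0={coor,t=1,log=-}
step 2 deliver 0→2: 2={part,t=1,log=-}
step 3 deliver 2→0: —
step 4 deliver 0→1: 1={part,t=1,log=-}
step 5 deliver 1→0: 0={coor,t=1,log=w}
step 6 deliver 0→1: 1={part,t=1,log=w}
step 7 timeout(0): 0={coor,t=2,log=w}
step 8 deliver 0→1: 1={part,t=2,log=w}
step 9 deliver 1→0: —
step 10 deliver 0→2: 2={part,t=1,log=w}
step 11 deliver 0→1: —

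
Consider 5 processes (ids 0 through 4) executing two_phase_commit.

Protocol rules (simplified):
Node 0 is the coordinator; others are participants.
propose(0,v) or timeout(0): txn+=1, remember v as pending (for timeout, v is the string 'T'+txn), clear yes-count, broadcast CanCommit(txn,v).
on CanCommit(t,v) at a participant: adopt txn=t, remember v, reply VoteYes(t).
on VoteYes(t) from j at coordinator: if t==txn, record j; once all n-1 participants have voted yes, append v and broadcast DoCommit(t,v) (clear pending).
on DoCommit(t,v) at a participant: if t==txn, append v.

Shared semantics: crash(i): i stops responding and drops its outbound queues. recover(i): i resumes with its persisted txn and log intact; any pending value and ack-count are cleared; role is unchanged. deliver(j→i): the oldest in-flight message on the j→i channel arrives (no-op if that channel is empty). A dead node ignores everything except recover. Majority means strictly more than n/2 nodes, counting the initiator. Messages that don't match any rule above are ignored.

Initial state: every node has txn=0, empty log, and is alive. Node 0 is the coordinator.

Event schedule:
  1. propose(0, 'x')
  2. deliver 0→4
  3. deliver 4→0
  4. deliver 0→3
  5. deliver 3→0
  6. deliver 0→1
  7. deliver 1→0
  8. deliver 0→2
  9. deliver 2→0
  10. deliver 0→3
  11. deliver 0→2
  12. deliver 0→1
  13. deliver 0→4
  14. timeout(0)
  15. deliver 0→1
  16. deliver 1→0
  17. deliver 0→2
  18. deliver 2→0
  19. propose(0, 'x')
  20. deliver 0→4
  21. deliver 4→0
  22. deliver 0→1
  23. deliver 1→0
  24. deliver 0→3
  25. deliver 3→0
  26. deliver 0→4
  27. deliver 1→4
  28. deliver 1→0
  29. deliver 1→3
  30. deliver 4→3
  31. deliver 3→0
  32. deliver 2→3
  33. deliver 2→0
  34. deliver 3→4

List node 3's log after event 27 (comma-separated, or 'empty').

e1 propose(0,'x'): 0[coor,t=1,-]
e2 deliver 0→4: 4[part,t=1,-]
e3 deliver 4→0: ·
e4 deliver 0→3: 3[part,t=1,-]
e5 deliver 3→0: ·
e6 deliver 0→1: 1[part,t=1,-]
e7 deliver 1→0: ·
e8 deliver 0→2: 2[part,t=1,-]
e9 deliver 2→0: 0[coor,t=1,x]
e10 deliver 0→3: 3[part,t=1,x]
e11 deliver 0→2: 2[part,t=1,x]
e12 deliver 0→1: 1[part,t=1,x]
e13 deliver 0→4: 4[part,t=1,x]
e14 timeout(0): 0[coor,t=2,x]
e15 deliver 0→1: 1[part,t=2,x]
e16 deliver 1→0: ·
e17 deliver 0→2: 2[part,t=2,x]
e18 deliver 2→0: ·
e19 propose(0,'x'): 0[coor,t=3,x]
e20 deliver 0→4: 4[part,t=2,x]
e21 deliver 4→0: ·
e22 deliver 0→1: 1[part,t=3,x]
e23 deliver 1→0: ·
e24 deliver 0→3: 3[part,t=2,x]
e25 deliver 3→0: ·
e26 deliver 0→4: 4[part,t=3,x]
e27 deliver 1→4: ·

x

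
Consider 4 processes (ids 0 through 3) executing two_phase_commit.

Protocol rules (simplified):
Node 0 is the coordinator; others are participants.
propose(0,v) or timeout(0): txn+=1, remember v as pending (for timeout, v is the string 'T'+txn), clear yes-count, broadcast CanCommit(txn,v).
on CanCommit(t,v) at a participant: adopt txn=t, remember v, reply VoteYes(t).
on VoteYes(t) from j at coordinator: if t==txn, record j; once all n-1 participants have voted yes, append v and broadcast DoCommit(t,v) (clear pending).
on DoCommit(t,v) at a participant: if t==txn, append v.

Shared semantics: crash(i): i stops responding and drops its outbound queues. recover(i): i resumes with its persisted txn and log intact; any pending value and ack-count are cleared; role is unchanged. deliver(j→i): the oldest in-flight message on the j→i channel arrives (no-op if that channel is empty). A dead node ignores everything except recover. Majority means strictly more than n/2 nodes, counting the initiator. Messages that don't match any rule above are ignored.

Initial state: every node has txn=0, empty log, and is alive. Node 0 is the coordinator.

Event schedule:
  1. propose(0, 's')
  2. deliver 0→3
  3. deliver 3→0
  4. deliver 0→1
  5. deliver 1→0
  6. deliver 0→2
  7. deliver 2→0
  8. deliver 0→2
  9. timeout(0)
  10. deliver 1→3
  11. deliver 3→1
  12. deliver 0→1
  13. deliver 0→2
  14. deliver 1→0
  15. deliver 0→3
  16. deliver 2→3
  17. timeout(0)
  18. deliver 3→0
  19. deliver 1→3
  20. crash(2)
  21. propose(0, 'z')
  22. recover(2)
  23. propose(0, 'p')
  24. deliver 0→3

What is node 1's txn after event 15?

1

e1 propose(0,'s'): 0[coor,t=1,-]
e2 deliver 0→3: 3[part,t=1,-]
e3 deliver 3→0: ·
e4 deliver 0→1: 1[part,t=1,-]
e5 deliver 1→0: ·
e6 deliver 0→2: 2[part,t=1,-]
e7 deliver 2→0: 0[coor,t=1,s]
e8 deliver 0→2: 2[part,t=1,s]
e9 timeout(0): 0[coor,t=2,s]
e10 deliver 1→3: ·
e11 deliver 3→1: ·
e12 deliver 0→1: 1[part,t=1,s]
e13 deliver 0→2: 2[part,t=2,s]
e14 deliver 1→0: ·
e15 deliver 0→3: 3[part,t=1,s]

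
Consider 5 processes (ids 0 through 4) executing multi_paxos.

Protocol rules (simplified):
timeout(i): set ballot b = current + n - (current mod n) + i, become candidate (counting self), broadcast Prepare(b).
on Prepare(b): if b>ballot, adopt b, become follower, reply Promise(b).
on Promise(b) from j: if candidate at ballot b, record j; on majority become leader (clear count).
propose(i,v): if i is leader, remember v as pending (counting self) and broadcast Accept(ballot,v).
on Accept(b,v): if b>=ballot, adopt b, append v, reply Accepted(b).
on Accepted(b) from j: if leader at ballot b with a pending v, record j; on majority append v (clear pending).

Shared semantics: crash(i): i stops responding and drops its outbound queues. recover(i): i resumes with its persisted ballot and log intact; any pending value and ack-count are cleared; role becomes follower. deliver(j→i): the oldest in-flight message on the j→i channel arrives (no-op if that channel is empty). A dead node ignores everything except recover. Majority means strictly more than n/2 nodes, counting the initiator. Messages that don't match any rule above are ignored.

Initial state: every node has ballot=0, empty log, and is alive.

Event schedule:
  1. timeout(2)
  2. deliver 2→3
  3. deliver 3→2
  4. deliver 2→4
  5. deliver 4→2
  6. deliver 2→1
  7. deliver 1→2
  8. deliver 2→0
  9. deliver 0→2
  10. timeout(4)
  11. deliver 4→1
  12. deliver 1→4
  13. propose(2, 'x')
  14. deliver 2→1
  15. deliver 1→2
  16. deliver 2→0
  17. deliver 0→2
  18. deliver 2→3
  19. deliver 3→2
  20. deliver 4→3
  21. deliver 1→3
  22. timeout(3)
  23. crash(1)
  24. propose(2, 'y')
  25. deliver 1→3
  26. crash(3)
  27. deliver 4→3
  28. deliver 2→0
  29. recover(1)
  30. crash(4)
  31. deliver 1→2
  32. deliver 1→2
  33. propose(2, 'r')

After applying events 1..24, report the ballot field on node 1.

14

e1 timeout(2): 2[cand,b=7,-]
e2 deliver 2→3: 3[foll,b=7,-]
e3 deliver 3→2: ·
e4 deliver 2→4: 4[foll,b=7,-]
e5 deliver 4→2: 2[lead,b=7,-]
e6 deliver 2→1: 1[foll,b=7,-]
e7 deliver 1→2: ·
e8 deliver 2→0: 0[foll,b=7,-]
e9 deliver 0→2: ·
e10 timeout(4): 4[cand,b=14,-]
e11 deliver 4→1: 1[foll,b=14,-]
e12 deliver 1→4: ·
e13 propose(2,'x'): ·
e14 deliver 2→1: ·
e15 deliver 1→2: ·
e16 deliver 2→0: 0[foll,b=7,x]
e17 deliver 0→2: ·
e18 deliver 2→3: 3[foll,b=7,x]
e19 deliver 3→2: 2[lead,b=7,x]
e20 deliver 4→3: 3[foll,b=14,x]
e21 deliver 1→3: ·
e22 timeout(3): 3[cand,b=18,x]
e23 crash(1): 1[✗foll,b=14,-]
e24 propose(2,'y'): ·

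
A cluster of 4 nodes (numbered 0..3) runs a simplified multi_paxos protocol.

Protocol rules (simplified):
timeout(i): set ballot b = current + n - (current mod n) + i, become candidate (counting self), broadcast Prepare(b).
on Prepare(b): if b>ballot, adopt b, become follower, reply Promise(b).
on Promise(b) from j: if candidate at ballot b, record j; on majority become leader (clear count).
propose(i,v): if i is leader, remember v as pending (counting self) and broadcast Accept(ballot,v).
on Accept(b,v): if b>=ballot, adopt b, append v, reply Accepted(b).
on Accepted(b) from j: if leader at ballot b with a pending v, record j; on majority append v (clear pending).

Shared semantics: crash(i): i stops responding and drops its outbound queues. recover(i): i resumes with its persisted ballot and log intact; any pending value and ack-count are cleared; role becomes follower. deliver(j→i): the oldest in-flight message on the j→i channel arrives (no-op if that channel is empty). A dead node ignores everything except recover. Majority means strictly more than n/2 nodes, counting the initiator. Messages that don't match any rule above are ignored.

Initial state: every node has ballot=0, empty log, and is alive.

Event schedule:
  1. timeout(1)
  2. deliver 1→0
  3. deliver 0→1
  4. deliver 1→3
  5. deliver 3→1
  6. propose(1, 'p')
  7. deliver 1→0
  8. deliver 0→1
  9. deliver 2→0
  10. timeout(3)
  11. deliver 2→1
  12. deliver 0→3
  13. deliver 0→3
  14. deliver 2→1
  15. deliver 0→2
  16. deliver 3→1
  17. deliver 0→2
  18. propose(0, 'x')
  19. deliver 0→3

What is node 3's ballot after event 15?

11

[1] timeout(1) → N1(cand b5 [-])
[2] deliver 1→0 → N0(foll b5 [-])
[3] deliver 0→1 → ∅
[4] deliver 1→3 → N3(foll b5 [-])
[5] deliver 3→1 → N1(lead b5 [-])
[6] propose(1,'p') → ∅
[7] deliver 1→0 → N0(foll b5 [p])
[8] deliver 0→1 → ∅
[9] deliver 2→0 → ∅
[10] timeout(3) → N3(cand b11 [-])
[11] deliver 2→1 → ∅
[12] deliver 0→3 → ∅
[13] deliver 0→3 → ∅
[14] deliver 2→1 → ∅
[15] deliver 0→2 → ∅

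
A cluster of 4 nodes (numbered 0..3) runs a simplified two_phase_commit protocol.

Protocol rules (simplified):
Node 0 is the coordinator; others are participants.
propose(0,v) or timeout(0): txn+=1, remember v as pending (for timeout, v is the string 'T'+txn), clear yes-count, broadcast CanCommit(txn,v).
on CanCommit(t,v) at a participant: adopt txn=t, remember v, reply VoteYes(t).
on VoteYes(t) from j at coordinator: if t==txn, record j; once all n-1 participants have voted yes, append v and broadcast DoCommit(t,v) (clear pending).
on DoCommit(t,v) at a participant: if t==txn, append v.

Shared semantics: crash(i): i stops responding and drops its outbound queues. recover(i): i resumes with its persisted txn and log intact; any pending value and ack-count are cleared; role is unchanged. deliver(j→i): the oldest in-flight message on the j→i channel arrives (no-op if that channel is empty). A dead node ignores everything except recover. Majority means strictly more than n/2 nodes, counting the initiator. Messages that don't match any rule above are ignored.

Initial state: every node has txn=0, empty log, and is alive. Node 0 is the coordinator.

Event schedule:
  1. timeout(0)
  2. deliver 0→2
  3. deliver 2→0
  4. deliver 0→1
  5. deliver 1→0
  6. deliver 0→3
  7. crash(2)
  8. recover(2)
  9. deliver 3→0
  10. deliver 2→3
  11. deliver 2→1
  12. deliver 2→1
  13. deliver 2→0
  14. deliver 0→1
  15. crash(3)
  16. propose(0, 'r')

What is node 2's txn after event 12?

1

[1] timeout(0) → N0(coor t1 [-])
[2] deliver 0→2 → N2(part t1 [-])
[3] deliver 2→0 → ∅
[4] deliver 0→1 → N1(part t1 [-])
[5] deliver 1→0 → ∅
[6] deliver 0→3 → N3(part t1 [-])
[7] crash(2) → N2(✗part t1 [-])
[8] recover(2) → N2(part t1 [-])
[9] deliver 3→0 → N0(coor t1 [T1])
[10] deliver 2→3 → ∅
[11] deliver 2→1 → ∅
[12] deliver 2→1 → ∅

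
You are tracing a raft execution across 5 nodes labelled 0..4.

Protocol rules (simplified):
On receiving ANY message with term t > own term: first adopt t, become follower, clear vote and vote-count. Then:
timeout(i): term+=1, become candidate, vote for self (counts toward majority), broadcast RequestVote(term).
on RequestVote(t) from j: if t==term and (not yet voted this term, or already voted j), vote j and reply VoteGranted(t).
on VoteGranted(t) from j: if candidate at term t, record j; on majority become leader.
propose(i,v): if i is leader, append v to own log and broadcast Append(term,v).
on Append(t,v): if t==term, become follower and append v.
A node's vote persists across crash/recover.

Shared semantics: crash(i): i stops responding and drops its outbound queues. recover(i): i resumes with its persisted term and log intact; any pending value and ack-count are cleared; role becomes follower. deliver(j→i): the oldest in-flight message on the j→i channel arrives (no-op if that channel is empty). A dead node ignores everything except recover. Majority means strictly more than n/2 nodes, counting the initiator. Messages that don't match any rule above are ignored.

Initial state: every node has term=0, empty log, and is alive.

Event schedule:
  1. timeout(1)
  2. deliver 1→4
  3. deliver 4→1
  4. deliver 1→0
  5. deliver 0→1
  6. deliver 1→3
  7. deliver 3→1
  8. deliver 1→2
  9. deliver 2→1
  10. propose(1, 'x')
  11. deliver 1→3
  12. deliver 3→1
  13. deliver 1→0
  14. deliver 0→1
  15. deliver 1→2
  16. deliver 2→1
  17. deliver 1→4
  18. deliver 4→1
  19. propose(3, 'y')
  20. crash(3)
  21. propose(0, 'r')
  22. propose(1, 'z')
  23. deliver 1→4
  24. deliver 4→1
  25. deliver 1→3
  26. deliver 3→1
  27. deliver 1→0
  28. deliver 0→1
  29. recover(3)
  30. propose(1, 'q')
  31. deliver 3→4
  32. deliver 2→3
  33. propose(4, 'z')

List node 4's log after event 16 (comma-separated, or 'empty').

[1] timeout(1) → N1(cand t1 [-])
[2] deliver 1→4 → N4(foll t1 [-])
[3] deliver 4→1 → ∅
[4] deliver 1→0 → N0(foll t1 [-])
[5] deliver 0→1 → N1(lead t1 [-])
[6] deliver 1→3 → N3(foll t1 [-])
[7] deliver 3→1 → ∅
[8] deliver 1→2 → N2(foll t1 [-])
[9] deliver 2→1 → ∅
[10] propose(1,'x') → N1(lead t1 [x])
[11] deliver 1→3 → N3(foll t1 [x])
[12] deliver 3→1 → ∅
[13] deliver 1→0 → N0(foll t1 [x])
[14] deliver 0→1 → ∅
[15] deliver 1→2 → N2(foll t1 [x])
[16] deliver 2→1 → ∅

empty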